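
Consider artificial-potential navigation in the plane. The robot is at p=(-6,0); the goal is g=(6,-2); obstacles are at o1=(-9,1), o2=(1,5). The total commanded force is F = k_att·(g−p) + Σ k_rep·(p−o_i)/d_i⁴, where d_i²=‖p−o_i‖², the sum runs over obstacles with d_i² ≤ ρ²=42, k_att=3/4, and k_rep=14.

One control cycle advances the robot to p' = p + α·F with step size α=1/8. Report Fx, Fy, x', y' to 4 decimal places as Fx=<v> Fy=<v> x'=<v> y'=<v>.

F_att = 3/4·(g−p) = 3/4·(12,-2) = (9.0000,-1.5000)
o1: d²=10 ≤ ρ²=42; F_rep = 14·(3,-1)/10² = (0.4200,-0.1400)
o2: d²=74 > ρ²=42 → inactive
F = F_att + ΣF_rep = (9.4200,-1.6400)
p' = p + 1/8·F = (-4.8225,-0.2050)

Fx=9.4200 Fy=-1.6400 x'=-4.8225 y'=-0.2050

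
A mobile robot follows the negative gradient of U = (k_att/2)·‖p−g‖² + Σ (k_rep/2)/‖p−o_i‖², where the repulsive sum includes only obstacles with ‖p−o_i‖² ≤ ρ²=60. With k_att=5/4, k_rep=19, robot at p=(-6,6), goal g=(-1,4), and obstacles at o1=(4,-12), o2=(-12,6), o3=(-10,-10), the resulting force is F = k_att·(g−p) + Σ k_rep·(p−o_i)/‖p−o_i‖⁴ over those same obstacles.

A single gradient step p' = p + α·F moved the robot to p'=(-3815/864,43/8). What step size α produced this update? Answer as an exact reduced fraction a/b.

F_att = 5/4·(g−p) = 5/4·(5,-2) = (6.2500,-2.5000)
o1: d²=424 > ρ²=60 → inactive
o2: d²=36 ≤ ρ²=60; F_rep = 19·(6,0)/36² = (0.0880,0.0000)
o3: d²=272 > ρ²=60 → inactive
F = F_att + ΣF_rep = (6.3380,-2.5000)
Δp = p'−p = (1.5845,-0.6250); α = Δx/Fx = (1369/864) / (1369/216) = 1/4
check: Δy/Fy = (-5/8) / (-5/2) = 1/4 ✓

α = 1/4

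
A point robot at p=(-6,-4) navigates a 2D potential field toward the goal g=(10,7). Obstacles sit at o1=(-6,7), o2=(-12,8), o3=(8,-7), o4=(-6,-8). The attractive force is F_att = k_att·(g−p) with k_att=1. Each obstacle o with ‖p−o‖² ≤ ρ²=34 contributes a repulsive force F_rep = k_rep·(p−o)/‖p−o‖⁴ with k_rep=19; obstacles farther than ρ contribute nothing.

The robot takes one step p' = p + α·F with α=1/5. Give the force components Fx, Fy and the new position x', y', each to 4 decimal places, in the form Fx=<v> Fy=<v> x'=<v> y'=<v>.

F_att = 1·(g−p) = 1·(16,11) = (16.0000,11.0000)
o1: d²=121 > ρ²=34 → inactive
o2: d²=180 > ρ²=34 → inactive
o3: d²=205 > ρ²=34 → inactive
o4: d²=16 ≤ ρ²=34; F_rep = 19·(0,4)/16² = (0.0000,0.2969)
F = F_att + ΣF_rep = (16.0000,11.2969)
p' = p + 1/5·F = (-2.8000,-1.7406)

Fx=16.0000 Fy=11.2969 x'=-2.8000 y'=-1.7406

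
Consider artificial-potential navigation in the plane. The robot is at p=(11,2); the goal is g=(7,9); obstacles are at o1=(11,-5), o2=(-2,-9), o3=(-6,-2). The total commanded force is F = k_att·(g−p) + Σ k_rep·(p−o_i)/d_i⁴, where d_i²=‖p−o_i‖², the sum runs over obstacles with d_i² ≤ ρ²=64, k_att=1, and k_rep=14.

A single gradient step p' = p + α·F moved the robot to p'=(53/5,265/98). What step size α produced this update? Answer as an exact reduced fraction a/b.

α = 1/10

F_att = 1·(g−p) = 1·(-4,7) = (-4.0000,7.0000)
o1: d²=49 ≤ ρ²=64; F_rep = 14·(0,7)/49² = (0.0000,0.0408)
o2: d²=290 > ρ²=64 → inactive
o3: d²=305 > ρ²=64 → inactive
F = F_att + ΣF_rep = (-4.0000,7.0408)
Δp = p'−p = (-0.4000,0.7041); α = Δx/Fx = (-2/5) / (-4) = 1/10
check: Δy/Fy = (69/98) / (345/49) = 1/10 ✓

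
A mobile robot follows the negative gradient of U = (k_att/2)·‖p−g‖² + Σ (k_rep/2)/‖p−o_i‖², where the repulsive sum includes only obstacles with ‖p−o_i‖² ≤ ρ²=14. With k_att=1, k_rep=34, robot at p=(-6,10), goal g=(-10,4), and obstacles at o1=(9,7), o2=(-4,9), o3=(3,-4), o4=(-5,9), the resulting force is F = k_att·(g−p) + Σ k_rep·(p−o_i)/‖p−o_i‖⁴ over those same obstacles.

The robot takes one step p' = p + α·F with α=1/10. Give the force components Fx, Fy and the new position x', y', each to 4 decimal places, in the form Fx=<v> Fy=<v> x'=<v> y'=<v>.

F_att = 1·(g−p) = 1·(-4,-6) = (-4.0000,-6.0000)
o1: d²=234 > ρ²=14 → inactive
o2: d²=5 ≤ ρ²=14; F_rep = 34·(-2,1)/5² = (-2.7200,1.3600)
o3: d²=277 > ρ²=14 → inactive
o4: d²=2 ≤ ρ²=14; F_rep = 34·(-1,1)/2² = (-8.5000,8.5000)
F = F_att + ΣF_rep = (-15.2200,3.8600)
p' = p + 1/10·F = (-7.5220,10.3860)

Fx=-15.2200 Fy=3.8600 x'=-7.5220 y'=10.3860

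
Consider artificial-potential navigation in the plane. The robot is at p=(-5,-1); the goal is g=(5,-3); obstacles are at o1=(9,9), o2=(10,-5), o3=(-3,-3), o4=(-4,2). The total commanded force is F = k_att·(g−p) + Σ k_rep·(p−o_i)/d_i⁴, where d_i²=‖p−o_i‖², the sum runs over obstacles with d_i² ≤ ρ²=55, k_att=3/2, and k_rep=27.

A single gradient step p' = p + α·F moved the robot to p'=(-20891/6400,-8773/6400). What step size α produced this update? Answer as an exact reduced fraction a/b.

α = 1/8

F_att = 3/2·(g−p) = 3/2·(10,-2) = (15.0000,-3.0000)
o1: d²=296 > ρ²=55 → inactive
o2: d²=241 > ρ²=55 → inactive
o3: d²=8 ≤ ρ²=55; F_rep = 27·(-2,2)/8² = (-0.8438,0.8438)
o4: d²=10 ≤ ρ²=55; F_rep = 27·(-1,-3)/10² = (-0.2700,-0.8100)
F = F_att + ΣF_rep = (13.8863,-2.9663)
Δp = p'−p = (1.7358,-0.3708); α = Δx/Fx = (11109/6400) / (11109/800) = 1/8
check: Δy/Fy = (-2373/6400) / (-2373/800) = 1/8 ✓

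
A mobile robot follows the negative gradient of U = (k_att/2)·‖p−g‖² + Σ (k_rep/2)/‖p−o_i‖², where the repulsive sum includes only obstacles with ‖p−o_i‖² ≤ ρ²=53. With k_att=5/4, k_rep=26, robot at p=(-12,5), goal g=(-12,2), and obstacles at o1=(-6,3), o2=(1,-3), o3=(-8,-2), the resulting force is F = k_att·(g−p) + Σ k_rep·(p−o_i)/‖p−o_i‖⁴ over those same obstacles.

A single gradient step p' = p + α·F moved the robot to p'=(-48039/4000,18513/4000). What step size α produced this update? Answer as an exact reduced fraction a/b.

α = 1/10

F_att = 5/4·(g−p) = 5/4·(0,-3) = (0.0000,-3.7500)
o1: d²=40 ≤ ρ²=53; F_rep = 26·(-6,2)/40² = (-0.0975,0.0325)
o2: d²=233 > ρ²=53 → inactive
o3: d²=65 > ρ²=53 → inactive
F = F_att + ΣF_rep = (-0.0975,-3.7175)
Δp = p'−p = (-0.0097,-0.3718); α = Δx/Fx = (-39/4000) / (-39/400) = 1/10
check: Δy/Fy = (-1487/4000) / (-1487/400) = 1/10 ✓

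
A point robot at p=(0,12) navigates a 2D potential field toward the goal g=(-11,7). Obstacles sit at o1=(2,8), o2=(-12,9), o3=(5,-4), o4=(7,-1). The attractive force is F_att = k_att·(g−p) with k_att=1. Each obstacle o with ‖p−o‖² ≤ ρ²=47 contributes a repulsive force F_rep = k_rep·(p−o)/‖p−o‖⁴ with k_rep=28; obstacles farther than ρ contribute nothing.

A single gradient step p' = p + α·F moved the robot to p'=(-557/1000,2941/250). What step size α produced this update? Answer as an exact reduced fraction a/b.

F_att = 1·(g−p) = 1·(-11,-5) = (-11.0000,-5.0000)
o1: d²=20 ≤ ρ²=47; F_rep = 28·(-2,4)/20² = (-0.1400,0.2800)
o2: d²=153 > ρ²=47 → inactive
o3: d²=281 > ρ²=47 → inactive
o4: d²=218 > ρ²=47 → inactive
F = F_att + ΣF_rep = (-11.1400,-4.7200)
Δp = p'−p = (-0.5570,-0.2360); α = Δx/Fx = (-557/1000) / (-557/50) = 1/20
check: Δy/Fy = (-59/250) / (-118/25) = 1/20 ✓

α = 1/20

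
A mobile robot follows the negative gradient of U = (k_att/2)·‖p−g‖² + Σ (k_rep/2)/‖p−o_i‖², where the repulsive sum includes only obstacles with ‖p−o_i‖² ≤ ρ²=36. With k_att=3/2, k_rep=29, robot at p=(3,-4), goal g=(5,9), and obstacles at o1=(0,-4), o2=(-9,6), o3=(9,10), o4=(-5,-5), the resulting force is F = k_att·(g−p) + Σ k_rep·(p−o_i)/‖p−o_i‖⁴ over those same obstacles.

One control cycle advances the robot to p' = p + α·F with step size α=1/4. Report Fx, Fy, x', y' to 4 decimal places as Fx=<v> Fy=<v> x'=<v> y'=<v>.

Fx=4.0741 Fy=19.5000 x'=4.0185 y'=0.8750

F_att = 3/2·(g−p) = 3/2·(2,13) = (3.0000,19.5000)
o1: d²=9 ≤ ρ²=36; F_rep = 29·(3,0)/9² = (1.0741,0.0000)
o2: d²=244 > ρ²=36 → inactive
o3: d²=232 > ρ²=36 → inactive
o4: d²=65 > ρ²=36 → inactive
F = F_att + ΣF_rep = (4.0741,19.5000)
p' = p + 1/4·F = (4.0185,0.8750)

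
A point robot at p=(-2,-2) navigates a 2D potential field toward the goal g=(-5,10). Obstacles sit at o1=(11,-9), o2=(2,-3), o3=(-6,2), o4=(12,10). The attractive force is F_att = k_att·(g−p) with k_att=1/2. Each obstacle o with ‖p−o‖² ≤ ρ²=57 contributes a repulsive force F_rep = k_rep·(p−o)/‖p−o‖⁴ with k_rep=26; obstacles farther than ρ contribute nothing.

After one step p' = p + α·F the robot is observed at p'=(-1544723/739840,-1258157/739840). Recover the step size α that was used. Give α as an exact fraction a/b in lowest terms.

F_att = 1/2·(g−p) = 1/2·(-3,12) = (-1.5000,6.0000)
o1: d²=218 > ρ²=57 → inactive
o2: d²=17 ≤ ρ²=57; F_rep = 26·(-4,1)/17² = (-0.3599,0.0900)
o3: d²=32 ≤ ρ²=57; F_rep = 26·(4,-4)/32² = (0.1016,-0.1016)
o4: d²=340 > ρ²=57 → inactive
F = F_att + ΣF_rep = (-1.7583,5.9884)
Δp = p'−p = (-0.0879,0.2994); α = Δx/Fx = (-65043/739840) / (-65043/36992) = 1/20
check: Δy/Fy = (221523/739840) / (221523/36992) = 1/20 ✓

α = 1/20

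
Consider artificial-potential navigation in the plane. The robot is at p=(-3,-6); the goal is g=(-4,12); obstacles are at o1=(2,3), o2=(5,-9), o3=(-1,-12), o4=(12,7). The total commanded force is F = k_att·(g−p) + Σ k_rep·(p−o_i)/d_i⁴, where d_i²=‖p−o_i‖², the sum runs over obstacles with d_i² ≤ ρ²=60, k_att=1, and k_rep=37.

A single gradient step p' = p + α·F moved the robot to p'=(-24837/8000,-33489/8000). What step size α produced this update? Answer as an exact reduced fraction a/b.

α = 1/10

F_att = 1·(g−p) = 1·(-1,18) = (-1.0000,18.0000)
o1: d²=106 > ρ²=60 → inactive
o2: d²=73 > ρ²=60 → inactive
o3: d²=40 ≤ ρ²=60; F_rep = 37·(-2,6)/40² = (-0.0462,0.1388)
o4: d²=394 > ρ²=60 → inactive
F = F_att + ΣF_rep = (-1.0462,18.1388)
Δp = p'−p = (-0.1046,1.8139); α = Δx/Fx = (-837/8000) / (-837/800) = 1/10
check: Δy/Fy = (14511/8000) / (14511/800) = 1/10 ✓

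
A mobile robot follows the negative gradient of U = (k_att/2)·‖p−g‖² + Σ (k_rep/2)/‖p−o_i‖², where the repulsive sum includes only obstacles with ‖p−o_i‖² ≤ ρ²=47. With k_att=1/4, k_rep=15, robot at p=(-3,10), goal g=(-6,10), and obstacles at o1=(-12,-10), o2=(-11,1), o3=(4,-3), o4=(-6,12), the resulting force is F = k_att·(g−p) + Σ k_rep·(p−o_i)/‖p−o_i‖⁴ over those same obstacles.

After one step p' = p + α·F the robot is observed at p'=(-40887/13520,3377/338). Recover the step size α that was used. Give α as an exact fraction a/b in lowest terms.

α = 1/20

F_att = 1/4·(g−p) = 1/4·(-3,0) = (-0.7500,0.0000)
o1: d²=481 > ρ²=47 → inactive
o2: d²=145 > ρ²=47 → inactive
o3: d²=218 > ρ²=47 → inactive
o4: d²=13 ≤ ρ²=47; F_rep = 15·(3,-2)/13² = (0.2663,-0.1775)
F = F_att + ΣF_rep = (-0.4837,-0.1775)
Δp = p'−p = (-0.0242,-0.0089); α = Δx/Fx = (-327/13520) / (-327/676) = 1/20
check: Δy/Fy = (-3/338) / (-30/169) = 1/20 ✓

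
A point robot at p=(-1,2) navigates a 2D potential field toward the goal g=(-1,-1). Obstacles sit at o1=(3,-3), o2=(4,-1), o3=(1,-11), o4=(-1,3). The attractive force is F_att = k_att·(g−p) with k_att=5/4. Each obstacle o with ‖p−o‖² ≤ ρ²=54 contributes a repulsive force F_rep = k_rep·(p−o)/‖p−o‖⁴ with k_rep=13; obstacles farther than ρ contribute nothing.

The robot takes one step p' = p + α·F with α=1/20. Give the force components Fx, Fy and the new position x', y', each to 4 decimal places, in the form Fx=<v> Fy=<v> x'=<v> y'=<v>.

Fx=-0.0872 Fy=-16.6776 x'=-1.0044 y'=1.1661

F_att = 5/4·(g−p) = 5/4·(0,-3) = (0.0000,-3.7500)
o1: d²=41 ≤ ρ²=54; F_rep = 13·(-4,5)/41² = (-0.0309,0.0387)
o2: d²=34 ≤ ρ²=54; F_rep = 13·(-5,3)/34² = (-0.0562,0.0337)
o3: d²=173 > ρ²=54 → inactive
o4: d²=1 ≤ ρ²=54; F_rep = 13·(0,-1)/1² = (0.0000,-13.0000)
F = F_att + ΣF_rep = (-0.0872,-16.6776)
p' = p + 1/20·F = (-1.0044,1.1661)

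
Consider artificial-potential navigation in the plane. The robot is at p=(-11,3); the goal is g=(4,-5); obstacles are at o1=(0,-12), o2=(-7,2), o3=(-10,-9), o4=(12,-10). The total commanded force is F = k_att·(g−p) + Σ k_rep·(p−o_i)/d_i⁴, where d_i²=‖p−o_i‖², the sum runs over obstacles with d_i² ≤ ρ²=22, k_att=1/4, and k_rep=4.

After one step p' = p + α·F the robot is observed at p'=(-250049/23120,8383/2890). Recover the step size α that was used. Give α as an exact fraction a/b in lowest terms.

F_att = 1/4·(g−p) = 1/4·(15,-8) = (3.7500,-2.0000)
o1: d²=346 > ρ²=22 → inactive
o2: d²=17 ≤ ρ²=22; F_rep = 4·(-4,1)/17² = (-0.0554,0.0138)
o3: d²=145 > ρ²=22 → inactive
o4: d²=698 > ρ²=22 → inactive
F = F_att + ΣF_rep = (3.6946,-1.9862)
Δp = p'−p = (0.1847,-0.0993); α = Δx/Fx = (4271/23120) / (4271/1156) = 1/20
check: Δy/Fy = (-287/2890) / (-574/289) = 1/20 ✓

α = 1/20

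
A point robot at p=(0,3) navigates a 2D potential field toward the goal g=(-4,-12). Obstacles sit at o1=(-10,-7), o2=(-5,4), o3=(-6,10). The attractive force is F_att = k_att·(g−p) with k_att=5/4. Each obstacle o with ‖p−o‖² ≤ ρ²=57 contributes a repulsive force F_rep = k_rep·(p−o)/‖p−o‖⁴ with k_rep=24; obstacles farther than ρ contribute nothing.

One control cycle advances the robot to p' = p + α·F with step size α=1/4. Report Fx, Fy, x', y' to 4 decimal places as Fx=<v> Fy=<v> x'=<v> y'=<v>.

Fx=-4.8225 Fy=-18.7855 x'=-1.2056 y'=-1.6964

F_att = 5/4·(g−p) = 5/4·(-4,-15) = (-5.0000,-18.7500)
o1: d²=200 > ρ²=57 → inactive
o2: d²=26 ≤ ρ²=57; F_rep = 24·(5,-1)/26² = (0.1775,-0.0355)
o3: d²=85 > ρ²=57 → inactive
F = F_att + ΣF_rep = (-4.8225,-18.7855)
p' = p + 1/4·F = (-1.2056,-1.6964)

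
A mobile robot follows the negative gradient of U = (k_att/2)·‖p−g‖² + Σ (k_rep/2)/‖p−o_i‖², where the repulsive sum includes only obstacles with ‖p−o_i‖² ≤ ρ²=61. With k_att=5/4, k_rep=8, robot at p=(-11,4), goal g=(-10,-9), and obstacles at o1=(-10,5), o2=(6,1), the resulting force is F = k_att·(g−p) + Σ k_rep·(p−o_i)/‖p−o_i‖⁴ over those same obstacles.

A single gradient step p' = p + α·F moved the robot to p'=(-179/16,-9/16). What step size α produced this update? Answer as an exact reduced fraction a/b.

F_att = 5/4·(g−p) = 5/4·(1,-13) = (1.2500,-16.2500)
o1: d²=2 ≤ ρ²=61; F_rep = 8·(-1,-1)/2² = (-2.0000,-2.0000)
o2: d²=298 > ρ²=61 → inactive
F = F_att + ΣF_rep = (-0.7500,-18.2500)
Δp = p'−p = (-0.1875,-4.5625); α = Δx/Fx = (-3/16) / (-3/4) = 1/4
check: Δy/Fy = (-73/16) / (-73/4) = 1/4 ✓

α = 1/4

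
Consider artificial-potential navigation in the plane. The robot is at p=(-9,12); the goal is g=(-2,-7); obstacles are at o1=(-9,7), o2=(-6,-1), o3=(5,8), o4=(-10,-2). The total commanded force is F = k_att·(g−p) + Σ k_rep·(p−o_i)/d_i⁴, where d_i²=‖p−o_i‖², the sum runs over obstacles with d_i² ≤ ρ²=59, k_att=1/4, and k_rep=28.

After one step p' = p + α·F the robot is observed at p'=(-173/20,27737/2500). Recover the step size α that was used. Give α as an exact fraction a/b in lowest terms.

F_att = 1/4·(g−p) = 1/4·(7,-19) = (1.7500,-4.7500)
o1: d²=25 ≤ ρ²=59; F_rep = 28·(0,5)/25² = (0.0000,0.2240)
o2: d²=178 > ρ²=59 → inactive
o3: d²=212 > ρ²=59 → inactive
o4: d²=197 > ρ²=59 → inactive
F = F_att + ΣF_rep = (1.7500,-4.5260)
Δp = p'−p = (0.3500,-0.9052); α = Δx/Fx = (7/20) / (7/4) = 1/5
check: Δy/Fy = (-2263/2500) / (-2263/500) = 1/5 ✓

α = 1/5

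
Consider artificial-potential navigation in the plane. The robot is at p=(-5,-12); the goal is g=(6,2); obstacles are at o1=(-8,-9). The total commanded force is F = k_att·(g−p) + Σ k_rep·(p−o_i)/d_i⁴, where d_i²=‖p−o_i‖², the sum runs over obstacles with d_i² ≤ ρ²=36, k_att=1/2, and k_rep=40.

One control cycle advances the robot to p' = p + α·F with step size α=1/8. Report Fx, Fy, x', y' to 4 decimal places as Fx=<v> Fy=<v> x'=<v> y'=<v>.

Fx=5.8704 Fy=6.6296 x'=-4.2662 y'=-11.1713

F_att = 1/2·(g−p) = 1/2·(11,14) = (5.5000,7.0000)
o1: d²=18 ≤ ρ²=36; F_rep = 40·(3,-3)/18² = (0.3704,-0.3704)
F = F_att + ΣF_rep = (5.8704,6.6296)
p' = p + 1/8·F = (-4.2662,-11.1713)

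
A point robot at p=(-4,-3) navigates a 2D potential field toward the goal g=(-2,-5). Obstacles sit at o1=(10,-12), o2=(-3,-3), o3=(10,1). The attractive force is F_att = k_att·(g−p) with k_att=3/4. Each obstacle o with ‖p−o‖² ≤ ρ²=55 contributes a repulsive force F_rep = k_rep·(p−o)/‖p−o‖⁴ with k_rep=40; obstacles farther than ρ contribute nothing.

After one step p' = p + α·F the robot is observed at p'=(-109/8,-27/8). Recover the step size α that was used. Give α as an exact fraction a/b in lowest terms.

F_att = 3/4·(g−p) = 3/4·(2,-2) = (1.5000,-1.5000)
o1: d²=277 > ρ²=55 → inactive
o2: d²=1 ≤ ρ²=55; F_rep = 40·(-1,0)/1² = (-40.0000,0.0000)
o3: d²=212 > ρ²=55 → inactive
F = F_att + ΣF_rep = (-38.5000,-1.5000)
Δp = p'−p = (-9.6250,-0.3750); α = Δx/Fx = (-77/8) / (-77/2) = 1/4
check: Δy/Fy = (-3/8) / (-3/2) = 1/4 ✓

α = 1/4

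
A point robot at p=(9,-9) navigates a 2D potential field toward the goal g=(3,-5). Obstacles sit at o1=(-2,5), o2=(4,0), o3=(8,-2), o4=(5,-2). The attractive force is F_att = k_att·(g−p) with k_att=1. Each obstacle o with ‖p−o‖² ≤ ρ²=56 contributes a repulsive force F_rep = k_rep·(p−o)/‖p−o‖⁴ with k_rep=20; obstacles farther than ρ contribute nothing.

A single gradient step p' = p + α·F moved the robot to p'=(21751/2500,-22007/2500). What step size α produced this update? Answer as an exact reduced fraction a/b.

α = 1/20

F_att = 1·(g−p) = 1·(-6,4) = (-6.0000,4.0000)
o1: d²=317 > ρ²=56 → inactive
o2: d²=106 > ρ²=56 → inactive
o3: d²=50 ≤ ρ²=56; F_rep = 20·(1,-7)/50² = (0.0080,-0.0560)
o4: d²=65 > ρ²=56 → inactive
F = F_att + ΣF_rep = (-5.9920,3.9440)
Δp = p'−p = (-0.2996,0.1972); α = Δx/Fx = (-749/2500) / (-749/125) = 1/20
check: Δy/Fy = (493/2500) / (493/125) = 1/20 ✓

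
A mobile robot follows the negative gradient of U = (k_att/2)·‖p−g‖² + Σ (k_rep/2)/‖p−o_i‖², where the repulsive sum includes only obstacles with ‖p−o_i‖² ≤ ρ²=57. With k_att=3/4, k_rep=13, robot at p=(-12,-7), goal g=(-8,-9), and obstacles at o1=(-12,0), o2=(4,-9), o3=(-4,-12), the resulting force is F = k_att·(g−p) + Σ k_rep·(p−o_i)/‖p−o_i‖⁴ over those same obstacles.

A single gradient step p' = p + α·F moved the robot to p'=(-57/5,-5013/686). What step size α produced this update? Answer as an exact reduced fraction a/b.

α = 1/5

F_att = 3/4·(g−p) = 3/4·(4,-2) = (3.0000,-1.5000)
o1: d²=49 ≤ ρ²=57; F_rep = 13·(0,-7)/49² = (0.0000,-0.0379)
o2: d²=260 > ρ²=57 → inactive
o3: d²=89 > ρ²=57 → inactive
F = F_att + ΣF_rep = (3.0000,-1.5379)
Δp = p'−p = (0.6000,-0.3076); α = Δx/Fx = (3/5) / (3) = 1/5
check: Δy/Fy = (-211/686) / (-1055/686) = 1/5 ✓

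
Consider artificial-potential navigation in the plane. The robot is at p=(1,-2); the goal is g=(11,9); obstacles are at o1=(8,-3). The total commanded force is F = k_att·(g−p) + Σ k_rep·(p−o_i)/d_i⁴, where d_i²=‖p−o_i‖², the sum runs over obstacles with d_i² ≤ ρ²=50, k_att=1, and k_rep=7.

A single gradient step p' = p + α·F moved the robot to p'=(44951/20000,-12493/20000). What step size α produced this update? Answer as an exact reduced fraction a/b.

F_att = 1·(g−p) = 1·(10,11) = (10.0000,11.0000)
o1: d²=50 ≤ ρ²=50; F_rep = 7·(-7,1)/50² = (-0.0196,0.0028)
F = F_att + ΣF_rep = (9.9804,11.0028)
Δp = p'−p = (1.2475,1.3754); α = Δx/Fx = (24951/20000) / (24951/2500) = 1/8
check: Δy/Fy = (27507/20000) / (27507/2500) = 1/8 ✓

α = 1/8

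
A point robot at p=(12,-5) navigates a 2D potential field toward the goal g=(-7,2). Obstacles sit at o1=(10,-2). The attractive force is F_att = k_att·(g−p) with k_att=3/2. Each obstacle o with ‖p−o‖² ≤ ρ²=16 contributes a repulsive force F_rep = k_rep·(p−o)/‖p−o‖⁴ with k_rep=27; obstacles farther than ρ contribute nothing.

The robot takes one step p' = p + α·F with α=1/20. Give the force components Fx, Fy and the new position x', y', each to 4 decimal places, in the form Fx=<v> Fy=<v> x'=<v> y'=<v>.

F_att = 3/2·(g−p) = 3/2·(-19,7) = (-28.5000,10.5000)
o1: d²=13 ≤ ρ²=16; F_rep = 27·(2,-3)/13² = (0.3195,-0.4793)
F = F_att + ΣF_rep = (-28.1805,10.0207)
p' = p + 1/20·F = (10.5910,-4.4990)

Fx=-28.1805 Fy=10.0207 x'=10.5910 y'=-4.4990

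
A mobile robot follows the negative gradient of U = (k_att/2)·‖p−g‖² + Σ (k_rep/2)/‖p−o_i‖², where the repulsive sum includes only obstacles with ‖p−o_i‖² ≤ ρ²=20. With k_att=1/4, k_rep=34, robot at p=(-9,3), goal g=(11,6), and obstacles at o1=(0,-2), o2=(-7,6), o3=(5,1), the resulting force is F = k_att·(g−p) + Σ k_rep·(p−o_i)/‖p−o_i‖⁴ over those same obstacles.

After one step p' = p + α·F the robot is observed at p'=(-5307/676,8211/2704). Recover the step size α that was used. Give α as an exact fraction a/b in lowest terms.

F_att = 1/4·(g−p) = 1/4·(20,3) = (5.0000,0.7500)
o1: d²=106 > ρ²=20 → inactive
o2: d²=13 ≤ ρ²=20; F_rep = 34·(-2,-3)/13² = (-0.4024,-0.6036)
o3: d²=200 > ρ²=20 → inactive
F = F_att + ΣF_rep = (4.5976,0.1464)
Δp = p'−p = (1.1494,0.0366); α = Δx/Fx = (777/676) / (777/169) = 1/4
check: Δy/Fy = (99/2704) / (99/676) = 1/4 ✓

α = 1/4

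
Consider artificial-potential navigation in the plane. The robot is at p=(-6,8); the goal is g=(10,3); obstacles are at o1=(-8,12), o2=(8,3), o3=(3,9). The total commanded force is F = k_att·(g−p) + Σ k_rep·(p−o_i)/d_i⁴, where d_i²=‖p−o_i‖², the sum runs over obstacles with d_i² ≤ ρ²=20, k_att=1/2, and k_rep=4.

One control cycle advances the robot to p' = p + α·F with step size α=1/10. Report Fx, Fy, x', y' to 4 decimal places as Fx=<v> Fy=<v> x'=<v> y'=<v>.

Fx=8.0200 Fy=-2.5400 x'=-5.1980 y'=7.7460

F_att = 1/2·(g−p) = 1/2·(16,-5) = (8.0000,-2.5000)
o1: d²=20 ≤ ρ²=20; F_rep = 4·(2,-4)/20² = (0.0200,-0.0400)
o2: d²=221 > ρ²=20 → inactive
o3: d²=82 > ρ²=20 → inactive
F = F_att + ΣF_rep = (8.0200,-2.5400)
p' = p + 1/10·F = (-5.1980,7.7460)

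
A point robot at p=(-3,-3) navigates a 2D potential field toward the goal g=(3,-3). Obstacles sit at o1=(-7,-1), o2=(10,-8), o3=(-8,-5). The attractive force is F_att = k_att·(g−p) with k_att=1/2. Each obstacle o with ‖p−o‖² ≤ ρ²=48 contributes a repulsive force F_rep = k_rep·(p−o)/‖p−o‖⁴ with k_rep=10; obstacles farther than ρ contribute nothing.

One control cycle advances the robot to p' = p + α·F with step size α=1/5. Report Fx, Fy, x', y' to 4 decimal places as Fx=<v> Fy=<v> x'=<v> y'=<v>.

F_att = 1/2·(g−p) = 1/2·(6,0) = (3.0000,0.0000)
o1: d²=20 ≤ ρ²=48; F_rep = 10·(4,-2)/20² = (0.1000,-0.0500)
o2: d²=194 > ρ²=48 → inactive
o3: d²=29 ≤ ρ²=48; F_rep = 10·(5,2)/29² = (0.0595,0.0238)
F = F_att + ΣF_rep = (3.1595,-0.0262)
p' = p + 1/5·F = (-2.3681,-3.0052)

Fx=3.1595 Fy=-0.0262 x'=-2.3681 y'=-3.0052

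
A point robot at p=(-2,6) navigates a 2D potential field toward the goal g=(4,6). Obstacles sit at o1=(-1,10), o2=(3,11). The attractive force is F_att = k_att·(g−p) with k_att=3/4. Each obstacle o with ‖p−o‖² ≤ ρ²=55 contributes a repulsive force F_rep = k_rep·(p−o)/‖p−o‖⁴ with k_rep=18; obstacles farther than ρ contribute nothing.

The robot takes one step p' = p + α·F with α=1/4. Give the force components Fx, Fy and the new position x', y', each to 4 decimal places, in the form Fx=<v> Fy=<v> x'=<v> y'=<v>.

Fx=4.4017 Fy=-0.2851 x'=-0.8996 y'=5.9287

F_att = 3/4·(g−p) = 3/4·(6,0) = (4.5000,0.0000)
o1: d²=17 ≤ ρ²=55; F_rep = 18·(-1,-4)/17² = (-0.0623,-0.2491)
o2: d²=50 ≤ ρ²=55; F_rep = 18·(-5,-5)/50² = (-0.0360,-0.0360)
F = F_att + ΣF_rep = (4.4017,-0.2851)
p' = p + 1/4·F = (-0.8996,5.9287)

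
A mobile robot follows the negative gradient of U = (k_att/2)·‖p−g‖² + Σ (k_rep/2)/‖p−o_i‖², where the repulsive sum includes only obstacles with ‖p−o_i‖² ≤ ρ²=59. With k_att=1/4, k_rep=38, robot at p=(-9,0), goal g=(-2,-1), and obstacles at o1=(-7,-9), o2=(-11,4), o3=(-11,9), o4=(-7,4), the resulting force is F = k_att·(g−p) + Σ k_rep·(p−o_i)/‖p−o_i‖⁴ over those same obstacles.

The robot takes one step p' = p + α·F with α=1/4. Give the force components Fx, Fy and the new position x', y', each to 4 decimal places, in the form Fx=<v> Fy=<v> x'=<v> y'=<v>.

Fx=1.7500 Fy=-1.0100 x'=-8.5625 y'=-0.2525

F_att = 1/4·(g−p) = 1/4·(7,-1) = (1.7500,-0.2500)
o1: d²=85 > ρ²=59 → inactive
o2: d²=20 ≤ ρ²=59; F_rep = 38·(2,-4)/20² = (0.1900,-0.3800)
o3: d²=85 > ρ²=59 → inactive
o4: d²=20 ≤ ρ²=59; F_rep = 38·(-2,-4)/20² = (-0.1900,-0.3800)
F = F_att + ΣF_rep = (1.7500,-1.0100)
p' = p + 1/4·F = (-8.5625,-0.2525)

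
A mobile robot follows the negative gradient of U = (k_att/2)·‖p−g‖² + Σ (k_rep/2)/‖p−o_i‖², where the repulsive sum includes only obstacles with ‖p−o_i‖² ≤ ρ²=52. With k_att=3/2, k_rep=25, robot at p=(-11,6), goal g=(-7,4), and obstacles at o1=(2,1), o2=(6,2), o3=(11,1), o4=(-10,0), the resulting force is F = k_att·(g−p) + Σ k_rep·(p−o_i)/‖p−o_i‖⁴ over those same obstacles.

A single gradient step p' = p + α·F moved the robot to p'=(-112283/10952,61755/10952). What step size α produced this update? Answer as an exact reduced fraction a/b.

α = 1/8

F_att = 3/2·(g−p) = 3/2·(4,-2) = (6.0000,-3.0000)
o1: d²=194 > ρ²=52 → inactive
o2: d²=305 > ρ²=52 → inactive
o3: d²=509 > ρ²=52 → inactive
o4: d²=37 ≤ ρ²=52; F_rep = 25·(-1,6)/37² = (-0.0183,0.1096)
F = F_att + ΣF_rep = (5.9817,-2.8904)
Δp = p'−p = (0.7477,-0.3613); α = Δx/Fx = (8189/10952) / (8189/1369) = 1/8
check: Δy/Fy = (-3957/10952) / (-3957/1369) = 1/8 ✓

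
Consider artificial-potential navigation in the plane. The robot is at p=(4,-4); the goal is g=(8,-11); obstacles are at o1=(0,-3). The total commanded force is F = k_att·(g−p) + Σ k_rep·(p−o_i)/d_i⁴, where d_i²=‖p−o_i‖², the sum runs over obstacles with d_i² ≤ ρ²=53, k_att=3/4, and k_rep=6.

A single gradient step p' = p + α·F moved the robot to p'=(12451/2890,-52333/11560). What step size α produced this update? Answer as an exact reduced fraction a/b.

F_att = 3/4·(g−p) = 3/4·(4,-7) = (3.0000,-5.2500)
o1: d²=17 ≤ ρ²=53; F_rep = 6·(4,-1)/17² = (0.0830,-0.0208)
F = F_att + ΣF_rep = (3.0830,-5.2708)
Δp = p'−p = (0.3083,-0.5271); α = Δx/Fx = (891/2890) / (891/289) = 1/10
check: Δy/Fy = (-6093/11560) / (-6093/1156) = 1/10 ✓

α = 1/10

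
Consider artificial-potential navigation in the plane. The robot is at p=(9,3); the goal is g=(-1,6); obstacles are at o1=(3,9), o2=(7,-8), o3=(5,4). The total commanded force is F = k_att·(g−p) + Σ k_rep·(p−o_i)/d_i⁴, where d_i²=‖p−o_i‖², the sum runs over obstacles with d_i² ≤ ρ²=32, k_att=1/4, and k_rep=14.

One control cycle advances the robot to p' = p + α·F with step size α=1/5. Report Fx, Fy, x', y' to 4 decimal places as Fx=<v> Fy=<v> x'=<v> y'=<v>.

Fx=-2.3062 Fy=0.7016 x'=8.5388 y'=3.1403

F_att = 1/4·(g−p) = 1/4·(-10,3) = (-2.5000,0.7500)
o1: d²=72 > ρ²=32 → inactive
o2: d²=125 > ρ²=32 → inactive
o3: d²=17 ≤ ρ²=32; F_rep = 14·(4,-1)/17² = (0.1938,-0.0484)
F = F_att + ΣF_rep = (-2.3062,0.7016)
p' = p + 1/5·F = (8.5388,3.1403)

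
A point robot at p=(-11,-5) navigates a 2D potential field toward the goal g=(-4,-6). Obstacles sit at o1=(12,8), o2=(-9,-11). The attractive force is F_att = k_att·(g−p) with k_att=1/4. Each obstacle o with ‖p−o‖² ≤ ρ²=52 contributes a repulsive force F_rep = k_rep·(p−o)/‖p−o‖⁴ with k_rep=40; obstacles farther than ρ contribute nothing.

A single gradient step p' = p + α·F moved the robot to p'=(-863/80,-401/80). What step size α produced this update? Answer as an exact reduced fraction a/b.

α = 1/8

F_att = 1/4·(g−p) = 1/4·(7,-1) = (1.7500,-0.2500)
o1: d²=698 > ρ²=52 → inactive
o2: d²=40 ≤ ρ²=52; F_rep = 40·(-2,6)/40² = (-0.0500,0.1500)
F = F_att + ΣF_rep = (1.7000,-0.1000)
Δp = p'−p = (0.2125,-0.0125); α = Δx/Fx = (17/80) / (17/10) = 1/8
check: Δy/Fy = (-1/80) / (-1/10) = 1/8 ✓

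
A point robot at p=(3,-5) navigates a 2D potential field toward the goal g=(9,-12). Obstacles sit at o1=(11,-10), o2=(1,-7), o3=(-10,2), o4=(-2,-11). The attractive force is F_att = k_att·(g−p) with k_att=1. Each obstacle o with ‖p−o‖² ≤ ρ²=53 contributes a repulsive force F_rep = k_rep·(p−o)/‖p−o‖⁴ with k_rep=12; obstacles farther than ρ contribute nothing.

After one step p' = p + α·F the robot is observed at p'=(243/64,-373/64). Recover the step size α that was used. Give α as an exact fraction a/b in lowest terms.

F_att = 1·(g−p) = 1·(6,-7) = (6.0000,-7.0000)
o1: d²=89 > ρ²=53 → inactive
o2: d²=8 ≤ ρ²=53; F_rep = 12·(2,2)/8² = (0.3750,0.3750)
o3: d²=218 > ρ²=53 → inactive
o4: d²=61 > ρ²=53 → inactive
F = F_att + ΣF_rep = (6.3750,-6.6250)
Δp = p'−p = (0.7969,-0.8281); α = Δx/Fx = (51/64) / (51/8) = 1/8
check: Δy/Fy = (-53/64) / (-53/8) = 1/8 ✓

α = 1/8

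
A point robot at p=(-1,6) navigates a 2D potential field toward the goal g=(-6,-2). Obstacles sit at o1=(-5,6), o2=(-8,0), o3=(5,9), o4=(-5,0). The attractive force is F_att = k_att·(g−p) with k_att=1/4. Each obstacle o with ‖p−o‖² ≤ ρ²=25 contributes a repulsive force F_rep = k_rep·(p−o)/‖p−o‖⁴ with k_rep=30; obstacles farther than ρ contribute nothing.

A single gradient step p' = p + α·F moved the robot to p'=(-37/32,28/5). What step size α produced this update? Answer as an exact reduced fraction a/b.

F_att = 1/4·(g−p) = 1/4·(-5,-8) = (-1.2500,-2.0000)
o1: d²=16 ≤ ρ²=25; F_rep = 30·(4,0)/16² = (0.4688,0.0000)
o2: d²=85 > ρ²=25 → inactive
o3: d²=45 > ρ²=25 → inactive
o4: d²=52 > ρ²=25 → inactive
F = F_att + ΣF_rep = (-0.7812,-2.0000)
Δp = p'−p = (-0.1562,-0.4000); α = Δx/Fx = (-5/32) / (-25/32) = 1/5
check: Δy/Fy = (-2/5) / (-2) = 1/5 ✓

α = 1/5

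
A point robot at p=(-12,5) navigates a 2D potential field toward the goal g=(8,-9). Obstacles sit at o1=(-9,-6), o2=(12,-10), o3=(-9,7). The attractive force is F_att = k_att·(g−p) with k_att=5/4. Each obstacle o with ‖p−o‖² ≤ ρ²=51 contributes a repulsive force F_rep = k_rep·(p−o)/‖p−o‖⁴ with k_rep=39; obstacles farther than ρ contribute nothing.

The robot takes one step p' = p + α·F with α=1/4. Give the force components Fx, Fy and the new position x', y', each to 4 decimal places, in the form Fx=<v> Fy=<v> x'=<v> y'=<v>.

F_att = 5/4·(g−p) = 5/4·(20,-14) = (25.0000,-17.5000)
o1: d²=130 > ρ²=51 → inactive
o2: d²=801 > ρ²=51 → inactive
o3: d²=13 ≤ ρ²=51; F_rep = 39·(-3,-2)/13² = (-0.6923,-0.4615)
F = F_att + ΣF_rep = (24.3077,-17.9615)
p' = p + 1/4·F = (-5.9231,0.5096)

Fx=24.3077 Fy=-17.9615 x'=-5.9231 y'=0.5096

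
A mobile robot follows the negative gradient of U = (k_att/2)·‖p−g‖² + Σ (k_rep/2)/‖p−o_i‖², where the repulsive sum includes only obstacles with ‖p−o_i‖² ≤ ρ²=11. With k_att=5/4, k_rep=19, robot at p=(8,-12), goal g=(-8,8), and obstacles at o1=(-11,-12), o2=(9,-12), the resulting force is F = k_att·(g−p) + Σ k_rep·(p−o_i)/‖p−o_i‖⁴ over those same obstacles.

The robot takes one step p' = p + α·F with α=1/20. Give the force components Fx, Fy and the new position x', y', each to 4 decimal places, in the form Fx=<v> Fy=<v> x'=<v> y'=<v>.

F_att = 5/4·(g−p) = 5/4·(-16,20) = (-20.0000,25.0000)
o1: d²=361 > ρ²=11 → inactive
o2: d²=1 ≤ ρ²=11; F_rep = 19·(-1,0)/1² = (-19.0000,0.0000)
F = F_att + ΣF_rep = (-39.0000,25.0000)
p' = p + 1/20·F = (6.0500,-10.7500)

Fx=-39.0000 Fy=25.0000 x'=6.0500 y'=-10.7500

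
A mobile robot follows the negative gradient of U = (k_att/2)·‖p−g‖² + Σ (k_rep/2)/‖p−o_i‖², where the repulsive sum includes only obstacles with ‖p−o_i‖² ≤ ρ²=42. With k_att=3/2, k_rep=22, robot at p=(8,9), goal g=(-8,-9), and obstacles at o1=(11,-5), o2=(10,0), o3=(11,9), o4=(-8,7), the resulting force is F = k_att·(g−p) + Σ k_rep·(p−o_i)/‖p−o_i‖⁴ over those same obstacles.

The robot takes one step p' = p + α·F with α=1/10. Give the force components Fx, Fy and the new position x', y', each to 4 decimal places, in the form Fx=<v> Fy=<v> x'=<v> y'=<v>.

F_att = 3/2·(g−p) = 3/2·(-16,-18) = (-24.0000,-27.0000)
o1: d²=205 > ρ²=42 → inactive
o2: d²=85 > ρ²=42 → inactive
o3: d²=9 ≤ ρ²=42; F_rep = 22·(-3,0)/9² = (-0.8148,0.0000)
o4: d²=260 > ρ²=42 → inactive
F = F_att + ΣF_rep = (-24.8148,-27.0000)
p' = p + 1/10·F = (5.5185,6.3000)

Fx=-24.8148 Fy=-27.0000 x'=5.5185 y'=6.3000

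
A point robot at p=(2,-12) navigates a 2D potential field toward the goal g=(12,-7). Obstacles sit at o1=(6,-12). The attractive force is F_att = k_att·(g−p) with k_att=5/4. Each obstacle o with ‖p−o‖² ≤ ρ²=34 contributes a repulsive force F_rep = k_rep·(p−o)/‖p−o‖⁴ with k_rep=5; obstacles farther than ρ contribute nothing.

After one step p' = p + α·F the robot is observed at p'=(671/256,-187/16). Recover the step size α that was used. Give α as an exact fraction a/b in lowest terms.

α = 1/20

F_att = 5/4·(g−p) = 5/4·(10,5) = (12.5000,6.2500)
o1: d²=16 ≤ ρ²=34; F_rep = 5·(-4,0)/16² = (-0.0781,0.0000)
F = F_att + ΣF_rep = (12.4219,6.2500)
Δp = p'−p = (0.6211,0.3125); α = Δx/Fx = (159/256) / (795/64) = 1/20
check: Δy/Fy = (5/16) / (25/4) = 1/20 ✓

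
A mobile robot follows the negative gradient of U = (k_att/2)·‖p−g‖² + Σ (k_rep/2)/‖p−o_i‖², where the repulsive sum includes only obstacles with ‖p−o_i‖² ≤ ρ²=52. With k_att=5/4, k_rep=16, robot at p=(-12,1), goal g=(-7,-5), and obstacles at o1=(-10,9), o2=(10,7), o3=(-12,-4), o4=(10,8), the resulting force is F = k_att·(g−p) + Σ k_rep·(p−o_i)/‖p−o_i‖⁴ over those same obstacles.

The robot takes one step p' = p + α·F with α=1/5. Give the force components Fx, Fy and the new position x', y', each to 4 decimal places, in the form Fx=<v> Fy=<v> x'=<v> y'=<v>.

F_att = 5/4·(g−p) = 5/4·(5,-6) = (6.2500,-7.5000)
o1: d²=68 > ρ²=52 → inactive
o2: d²=520 > ρ²=52 → inactive
o3: d²=25 ≤ ρ²=52; F_rep = 16·(0,5)/25² = (0.0000,0.1280)
o4: d²=533 > ρ²=52 → inactive
F = F_att + ΣF_rep = (6.2500,-7.3720)
p' = p + 1/5·F = (-10.7500,-0.4744)

Fx=6.2500 Fy=-7.3720 x'=-10.7500 y'=-0.4744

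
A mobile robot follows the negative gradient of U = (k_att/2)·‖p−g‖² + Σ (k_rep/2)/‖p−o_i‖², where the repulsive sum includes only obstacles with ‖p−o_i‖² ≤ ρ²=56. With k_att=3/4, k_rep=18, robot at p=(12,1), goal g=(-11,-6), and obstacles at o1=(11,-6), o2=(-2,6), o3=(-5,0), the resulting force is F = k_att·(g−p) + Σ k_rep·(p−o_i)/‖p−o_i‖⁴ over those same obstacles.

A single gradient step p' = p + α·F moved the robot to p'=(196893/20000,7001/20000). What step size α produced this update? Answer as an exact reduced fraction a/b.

F_att = 3/4·(g−p) = 3/4·(-23,-7) = (-17.2500,-5.2500)
o1: d²=50 ≤ ρ²=56; F_rep = 18·(1,7)/50² = (0.0072,0.0504)
o2: d²=221 > ρ²=56 → inactive
o3: d²=290 > ρ²=56 → inactive
F = F_att + ΣF_rep = (-17.2428,-5.1996)
Δp = p'−p = (-2.1553,-0.6500); α = Δx/Fx = (-43107/20000) / (-43107/2500) = 1/8
check: Δy/Fy = (-12999/20000) / (-12999/2500) = 1/8 ✓

α = 1/8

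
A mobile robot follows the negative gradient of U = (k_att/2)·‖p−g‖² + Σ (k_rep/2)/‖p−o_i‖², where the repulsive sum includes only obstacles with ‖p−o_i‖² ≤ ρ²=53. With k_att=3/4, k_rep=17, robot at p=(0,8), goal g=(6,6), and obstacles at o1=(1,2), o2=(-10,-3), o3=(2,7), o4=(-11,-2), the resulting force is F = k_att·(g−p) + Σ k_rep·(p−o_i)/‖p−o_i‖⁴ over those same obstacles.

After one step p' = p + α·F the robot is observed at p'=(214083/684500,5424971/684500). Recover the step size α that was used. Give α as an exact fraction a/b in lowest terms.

F_att = 3/4·(g−p) = 3/4·(6,-2) = (4.5000,-1.5000)
o1: d²=37 ≤ ρ²=53; F_rep = 17·(-1,6)/37² = (-0.0124,0.0745)
o2: d²=221 > ρ²=53 → inactive
o3: d²=5 ≤ ρ²=53; F_rep = 17·(-2,1)/5² = (-1.3600,0.6800)
o4: d²=221 > ρ²=53 → inactive
F = F_att + ΣF_rep = (3.1276,-0.7455)
Δp = p'−p = (0.3128,-0.0745); α = Δx/Fx = (214083/684500) / (214083/68450) = 1/10
check: Δy/Fy = (-51029/684500) / (-51029/68450) = 1/10 ✓

α = 1/10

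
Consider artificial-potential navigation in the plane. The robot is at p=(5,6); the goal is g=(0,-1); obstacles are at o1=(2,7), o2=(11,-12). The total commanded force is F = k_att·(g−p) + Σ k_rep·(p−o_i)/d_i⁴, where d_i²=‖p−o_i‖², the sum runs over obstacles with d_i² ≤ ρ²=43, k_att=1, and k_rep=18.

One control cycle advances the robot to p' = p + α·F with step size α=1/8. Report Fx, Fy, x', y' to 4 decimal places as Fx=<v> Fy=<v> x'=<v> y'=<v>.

F_att = 1·(g−p) = 1·(-5,-7) = (-5.0000,-7.0000)
o1: d²=10 ≤ ρ²=43; F_rep = 18·(3,-1)/10² = (0.5400,-0.1800)
o2: d²=360 > ρ²=43 → inactive
F = F_att + ΣF_rep = (-4.4600,-7.1800)
p' = p + 1/8·F = (4.4425,5.1025)

Fx=-4.4600 Fy=-7.1800 x'=4.4425 y'=5.1025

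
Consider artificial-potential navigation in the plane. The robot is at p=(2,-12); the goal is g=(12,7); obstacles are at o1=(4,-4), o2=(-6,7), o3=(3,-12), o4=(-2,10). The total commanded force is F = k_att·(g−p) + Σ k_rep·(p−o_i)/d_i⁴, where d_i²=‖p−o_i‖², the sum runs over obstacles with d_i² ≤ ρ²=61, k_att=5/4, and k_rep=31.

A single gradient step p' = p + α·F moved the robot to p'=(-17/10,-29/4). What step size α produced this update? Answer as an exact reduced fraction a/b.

α = 1/5

F_att = 5/4·(g−p) = 5/4·(10,19) = (12.5000,23.7500)
o1: d²=68 > ρ²=61 → inactive
o2: d²=425 > ρ²=61 → inactive
o3: d²=1 ≤ ρ²=61; F_rep = 31·(-1,0)/1² = (-31.0000,0.0000)
o4: d²=500 > ρ²=61 → inactive
F = F_att + ΣF_rep = (-18.5000,23.7500)
Δp = p'−p = (-3.7000,4.7500); α = Δx/Fx = (-37/10) / (-37/2) = 1/5
check: Δy/Fy = (19/4) / (95/4) = 1/5 ✓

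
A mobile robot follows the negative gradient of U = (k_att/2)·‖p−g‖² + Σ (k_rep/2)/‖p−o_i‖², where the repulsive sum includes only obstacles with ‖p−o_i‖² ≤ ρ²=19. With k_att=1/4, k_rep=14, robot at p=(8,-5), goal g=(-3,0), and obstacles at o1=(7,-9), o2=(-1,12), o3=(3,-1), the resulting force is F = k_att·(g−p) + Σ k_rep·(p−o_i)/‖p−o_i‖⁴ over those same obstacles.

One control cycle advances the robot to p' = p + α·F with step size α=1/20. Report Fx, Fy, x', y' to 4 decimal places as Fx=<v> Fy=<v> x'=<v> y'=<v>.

Fx=-2.7016 Fy=1.4438 x'=7.8649 y'=-4.9278

F_att = 1/4·(g−p) = 1/4·(-11,5) = (-2.7500,1.2500)
o1: d²=17 ≤ ρ²=19; F_rep = 14·(1,4)/17² = (0.0484,0.1938)
o2: d²=370 > ρ²=19 → inactive
o3: d²=41 > ρ²=19 → inactive
F = F_att + ΣF_rep = (-2.7016,1.4438)
p' = p + 1/20·F = (7.8649,-4.9278)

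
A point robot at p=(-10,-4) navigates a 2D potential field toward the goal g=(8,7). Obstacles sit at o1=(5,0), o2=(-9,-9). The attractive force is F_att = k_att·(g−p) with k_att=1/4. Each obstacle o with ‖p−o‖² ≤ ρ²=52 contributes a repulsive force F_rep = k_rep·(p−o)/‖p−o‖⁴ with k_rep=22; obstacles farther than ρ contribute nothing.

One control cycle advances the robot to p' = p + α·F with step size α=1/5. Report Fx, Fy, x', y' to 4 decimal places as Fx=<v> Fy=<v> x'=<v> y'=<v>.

F_att = 1/4·(g−p) = 1/4·(18,11) = (4.5000,2.7500)
o1: d²=241 > ρ²=52 → inactive
o2: d²=26 ≤ ρ²=52; F_rep = 22·(-1,5)/26² = (-0.0325,0.1627)
F = F_att + ΣF_rep = (4.4675,2.9127)
p' = p + 1/5·F = (-9.1065,-3.4175)

Fx=4.4675 Fy=2.9127 x'=-9.1065 y'=-3.4175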